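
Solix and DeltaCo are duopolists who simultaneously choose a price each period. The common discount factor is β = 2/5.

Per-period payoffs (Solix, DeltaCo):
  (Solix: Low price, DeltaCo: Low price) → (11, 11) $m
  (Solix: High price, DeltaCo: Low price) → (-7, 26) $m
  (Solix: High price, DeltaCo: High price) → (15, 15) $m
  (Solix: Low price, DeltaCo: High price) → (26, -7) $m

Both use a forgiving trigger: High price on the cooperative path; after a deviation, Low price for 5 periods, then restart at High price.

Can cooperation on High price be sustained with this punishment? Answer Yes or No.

No

A one-shot deviation gives 26 now, then 11 for 5 periods, then back to 15.
Gain from deviating: (26−15) today; loss: (15−11) in each of the next 5 periods.
No-deviation condition: (15−11)(β+…+β^5) ≥ 26−15, i.e. β+…+β^5 ≥ 11/4.
At β = 2/5: β+…+β^5 = 0.6598 < 2.7500.
So cooperation is not sustainable.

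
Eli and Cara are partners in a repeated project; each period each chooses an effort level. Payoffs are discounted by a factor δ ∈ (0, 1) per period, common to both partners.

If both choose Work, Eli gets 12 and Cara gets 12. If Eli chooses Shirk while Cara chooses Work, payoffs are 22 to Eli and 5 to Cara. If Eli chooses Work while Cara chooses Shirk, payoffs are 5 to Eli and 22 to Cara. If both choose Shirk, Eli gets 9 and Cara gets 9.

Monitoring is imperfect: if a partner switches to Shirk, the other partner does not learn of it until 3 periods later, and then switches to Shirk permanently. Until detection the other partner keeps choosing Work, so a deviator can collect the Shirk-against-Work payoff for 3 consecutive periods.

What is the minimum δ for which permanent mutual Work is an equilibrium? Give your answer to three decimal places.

0.916

The best deviation is to choose Shirk for all 3 undetected periods, earning 22 each, then 9 forever once detected.
Deviation value: 22(1−δ^3)/(1−δ) + 9δ^3/(1−δ); cooperation value: 12/(1−δ).
IC: 12 ≥ 22(1−δ^3) + 9δ^3 = 22 − 13δ^3.
So δ^3 ≥ 10/13, giving δ ≥ (10/13)^(1/3) ≈ 0.916.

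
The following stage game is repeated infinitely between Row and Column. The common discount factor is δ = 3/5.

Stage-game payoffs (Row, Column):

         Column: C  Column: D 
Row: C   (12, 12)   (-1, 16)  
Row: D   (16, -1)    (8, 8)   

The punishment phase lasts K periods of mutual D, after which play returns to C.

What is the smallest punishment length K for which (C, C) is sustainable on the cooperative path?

Need Σ_{k=1}^{K} δ^k ≥ (16−12)/(12−8) = 1.0000 at δ = 3/5.
At K = 2 the sum is 0.9600 < 1.0000; at K = 3 it is 1.1760 ≥ 1.0000.
So the minimum punishment length is K = 3.

3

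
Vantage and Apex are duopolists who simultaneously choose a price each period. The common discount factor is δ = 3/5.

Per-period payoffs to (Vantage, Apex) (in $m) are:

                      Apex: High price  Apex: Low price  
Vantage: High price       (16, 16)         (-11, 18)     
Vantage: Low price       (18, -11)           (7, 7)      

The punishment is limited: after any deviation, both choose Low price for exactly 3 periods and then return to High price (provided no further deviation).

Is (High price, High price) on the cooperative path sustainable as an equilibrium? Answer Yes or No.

A one-shot deviation gives 18 now, then 7 for 3 periods, then back to 16.
Gain from deviating: (18−16) today; loss: (16−7) in each of the next 3 periods.
No-deviation condition: (16−7)(δ+…+δ^3) ≥ 18−16, i.e. δ+…+δ^3 ≥ 2/9.
At δ = 3/5: δ+…+δ^3 = 1.1760 ≥ 0.2222.
So cooperation is sustainable.

Yes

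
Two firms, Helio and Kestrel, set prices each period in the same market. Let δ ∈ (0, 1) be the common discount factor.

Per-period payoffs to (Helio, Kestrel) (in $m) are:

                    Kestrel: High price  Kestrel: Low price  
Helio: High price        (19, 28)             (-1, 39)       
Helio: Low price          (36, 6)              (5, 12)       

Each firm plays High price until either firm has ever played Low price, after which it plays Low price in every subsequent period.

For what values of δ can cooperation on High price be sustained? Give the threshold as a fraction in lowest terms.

17/31

Helio: cooperation gives 19 each period; deviation gives 36 once then 5 forever.
  19/(1−δ) ≥ 36 + 5δ/(1−δ) ⇒ δ ≥ 17/31.
Kestrel: cooperation gives 28 each period; deviation gives 39 once then 12 forever.
  δ ≥ 11/27.
Both must hold, so the binding constraint is Helio's: δ ≥ 17/31.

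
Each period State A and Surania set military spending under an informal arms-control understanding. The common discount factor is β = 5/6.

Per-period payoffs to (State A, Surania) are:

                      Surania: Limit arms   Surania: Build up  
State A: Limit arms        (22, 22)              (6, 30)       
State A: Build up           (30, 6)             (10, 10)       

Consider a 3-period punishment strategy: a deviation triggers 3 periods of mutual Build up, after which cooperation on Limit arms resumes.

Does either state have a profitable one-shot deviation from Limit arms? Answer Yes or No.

No

IC: β+…+β^3 ≥ (30−22)/(22−10) = 2/3.
At β = 5/6: partial sum = 2.1065 ≥ 0.6667. Cooperation sustainable.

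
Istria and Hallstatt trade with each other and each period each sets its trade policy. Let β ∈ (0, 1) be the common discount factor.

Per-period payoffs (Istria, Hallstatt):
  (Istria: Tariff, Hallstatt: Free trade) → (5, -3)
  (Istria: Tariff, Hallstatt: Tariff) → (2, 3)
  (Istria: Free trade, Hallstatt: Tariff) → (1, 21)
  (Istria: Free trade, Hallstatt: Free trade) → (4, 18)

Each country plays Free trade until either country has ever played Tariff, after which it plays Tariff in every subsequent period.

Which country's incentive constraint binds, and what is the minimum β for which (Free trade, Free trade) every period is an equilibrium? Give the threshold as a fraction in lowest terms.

Istria; β ≥ 1/3

For Istria: deviation gain 5−4 = 1, per-period punishment loss 4−2 = 2. IC gives β ≥ 1/3.
For Hallstatt: gain 3, loss 15 per period, so β ≥ 3/18 = 1/6.
The tighter constraint is Istria's, so cooperation needs β ≥ 1/3.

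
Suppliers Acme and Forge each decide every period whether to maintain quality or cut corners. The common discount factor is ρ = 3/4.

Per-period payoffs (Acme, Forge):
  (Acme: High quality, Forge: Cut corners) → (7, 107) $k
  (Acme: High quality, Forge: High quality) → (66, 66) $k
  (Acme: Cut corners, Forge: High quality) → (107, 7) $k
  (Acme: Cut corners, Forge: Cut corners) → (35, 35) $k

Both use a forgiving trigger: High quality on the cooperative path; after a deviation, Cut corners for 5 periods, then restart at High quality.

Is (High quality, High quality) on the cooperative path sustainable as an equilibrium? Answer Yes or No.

Yes

Comparing payoff streams over the 6 periods until play realigns: cooperate → 66(1+ρ+…+ρ^5); deviate → 107 + 35(ρ+…+ρ^5).
Cooperation is sustained iff (66−35)(ρ+…+ρ^5) ≥ 107−66.
ρ+…+ρ^5 = 3/4·(1−(3/4)^5)/(1−3/4) = 2.2881, and (107−66)/(66−35) = 1.3226.
2.2881 ≥ 1.3226, so cooperation is sustainable.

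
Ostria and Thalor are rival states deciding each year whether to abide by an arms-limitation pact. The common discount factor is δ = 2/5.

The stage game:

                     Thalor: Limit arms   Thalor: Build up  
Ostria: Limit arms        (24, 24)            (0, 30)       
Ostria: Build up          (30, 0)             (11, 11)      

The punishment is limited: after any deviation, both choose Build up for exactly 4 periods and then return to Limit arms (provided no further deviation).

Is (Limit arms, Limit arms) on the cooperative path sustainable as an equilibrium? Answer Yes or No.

Comparing payoff streams over the 5 periods until play realigns: cooperate → 24(1+δ+…+δ^4); deviate → 30 + 11(δ+…+δ^4).
Cooperation is sustained iff (24−11)(δ+…+δ^4) ≥ 30−24.
δ+…+δ^4 = 2/5·(1−(2/5)^4)/(1−2/5) = 0.6496, and (30−24)/(24−11) = 0.4615.
0.6496 ≥ 0.4615, so cooperation is sustainable.

Yes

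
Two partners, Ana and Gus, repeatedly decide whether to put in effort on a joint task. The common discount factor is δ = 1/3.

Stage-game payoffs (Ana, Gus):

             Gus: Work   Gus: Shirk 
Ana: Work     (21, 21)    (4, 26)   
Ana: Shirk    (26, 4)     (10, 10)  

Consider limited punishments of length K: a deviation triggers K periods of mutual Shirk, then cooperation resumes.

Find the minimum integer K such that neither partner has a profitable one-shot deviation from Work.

3

No profitable deviation requires (21−10)(δ+…+δ^K) ≥ 26−21, i.e. δ+…+δ^K ≥ 5/11 ≈ 0.4545.
With δ = 1/3, the partial sums are K=1: 0.3333, K=2: 0.4444, K=3: 0.4815.
K = 3 is the first length at which the sum reaches 0.4545.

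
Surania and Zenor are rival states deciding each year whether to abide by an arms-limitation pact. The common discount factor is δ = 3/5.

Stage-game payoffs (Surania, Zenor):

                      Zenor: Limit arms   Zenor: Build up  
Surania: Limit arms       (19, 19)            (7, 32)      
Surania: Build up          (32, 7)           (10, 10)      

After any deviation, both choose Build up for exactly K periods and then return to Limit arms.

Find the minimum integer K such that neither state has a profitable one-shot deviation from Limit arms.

7

No profitable deviation requires (19−10)(δ+…+δ^K) ≥ 32−19, i.e. δ+…+δ^K ≥ 13/9 ≈ 1.4444.
With δ = 3/5, the partial sums are K=1: 0.6000, K=2: 0.9600, …, K=5: 1.3834, K=6: 1.4300, K=7: 1.4580.
K = 7 is the first length at which the sum reaches 1.4444.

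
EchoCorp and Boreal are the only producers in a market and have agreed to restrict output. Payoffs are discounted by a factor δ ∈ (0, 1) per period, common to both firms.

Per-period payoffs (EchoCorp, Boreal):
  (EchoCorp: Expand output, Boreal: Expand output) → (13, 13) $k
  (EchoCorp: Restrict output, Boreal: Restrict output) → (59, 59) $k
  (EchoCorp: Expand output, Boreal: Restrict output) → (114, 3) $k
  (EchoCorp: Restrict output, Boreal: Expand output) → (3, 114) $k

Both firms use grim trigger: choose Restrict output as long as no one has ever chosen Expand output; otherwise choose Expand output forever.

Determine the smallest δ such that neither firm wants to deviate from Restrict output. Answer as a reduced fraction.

55/101

Under grim trigger the critical discount factor is (T−C)/(T−P) with T = 114, C = 59, P = 13.
δ* = (114−59)/(114−13) = 55/101.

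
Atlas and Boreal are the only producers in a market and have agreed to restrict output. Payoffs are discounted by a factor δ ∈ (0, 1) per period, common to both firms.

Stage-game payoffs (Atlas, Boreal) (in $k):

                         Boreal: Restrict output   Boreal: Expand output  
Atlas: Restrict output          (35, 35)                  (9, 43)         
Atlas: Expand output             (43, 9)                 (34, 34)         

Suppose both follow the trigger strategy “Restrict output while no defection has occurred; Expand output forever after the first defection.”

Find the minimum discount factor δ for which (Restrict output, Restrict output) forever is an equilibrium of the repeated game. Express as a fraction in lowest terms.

8/9

One-period gain from deviating is 43 − 35 = 8. The loss is 35 − 34 = 1 in every subsequent period, with present value 1·δ/(1−δ).
Deviation is unprofitable when 1·δ/(1−δ) ≥ 8, i.e. δ/(1−δ) ≥ 8.
Equivalently δ ≥ 8/(8+1) = 8/9.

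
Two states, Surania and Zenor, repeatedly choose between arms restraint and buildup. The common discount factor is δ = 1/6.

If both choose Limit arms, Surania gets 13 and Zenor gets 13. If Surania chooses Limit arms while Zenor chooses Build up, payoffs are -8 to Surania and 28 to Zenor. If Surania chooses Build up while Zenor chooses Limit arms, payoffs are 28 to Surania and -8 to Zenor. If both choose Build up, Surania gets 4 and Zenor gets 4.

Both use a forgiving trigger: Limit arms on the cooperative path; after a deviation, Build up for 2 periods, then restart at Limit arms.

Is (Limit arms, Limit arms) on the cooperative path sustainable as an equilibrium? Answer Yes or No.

A one-shot deviation gives 28 now, then 4 for 2 periods, then back to 13.
Gain from deviating: (28−13) today; loss: (13−4) in each of the next 2 periods.
No-deviation condition: (13−4)(δ+…+δ^2) ≥ 28−13, i.e. δ+…+δ^2 ≥ 5/3.
At δ = 1/6: δ+…+δ^2 = 0.1944 < 1.6667.
So cooperation is not sustainable.

No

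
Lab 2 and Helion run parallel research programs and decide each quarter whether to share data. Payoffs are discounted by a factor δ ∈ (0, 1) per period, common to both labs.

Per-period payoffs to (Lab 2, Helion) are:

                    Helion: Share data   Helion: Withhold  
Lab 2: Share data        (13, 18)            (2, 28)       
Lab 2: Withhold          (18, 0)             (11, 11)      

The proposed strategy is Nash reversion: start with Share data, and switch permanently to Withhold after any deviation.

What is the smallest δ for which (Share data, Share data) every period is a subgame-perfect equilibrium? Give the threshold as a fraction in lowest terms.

5/7

Lab 2: cooperation gives 13 each period; deviation gives 18 once then 11 forever.
  13/(1−δ) ≥ 18 + 11δ/(1−δ) ⇒ δ ≥ 5/7.
Helion: cooperation gives 18 each period; deviation gives 28 once then 11 forever.
  δ ≥ 10/17.
Both must hold, so the binding constraint is Lab 2's: δ ≥ 5/7.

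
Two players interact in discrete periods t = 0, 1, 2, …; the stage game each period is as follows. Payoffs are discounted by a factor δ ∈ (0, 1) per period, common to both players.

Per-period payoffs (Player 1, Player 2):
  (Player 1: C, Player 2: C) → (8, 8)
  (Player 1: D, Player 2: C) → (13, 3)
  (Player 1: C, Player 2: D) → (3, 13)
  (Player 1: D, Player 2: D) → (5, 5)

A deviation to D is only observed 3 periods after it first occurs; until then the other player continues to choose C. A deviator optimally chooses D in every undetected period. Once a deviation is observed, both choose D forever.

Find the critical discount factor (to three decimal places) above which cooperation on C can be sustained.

0.855

Deviating for the 3 undetected periods gains 13−8 = 5 per period over cooperation, then loses 8−5 = 3 per period forever once punishment starts.
Gain: 5(1 + δ + … + δ^2); loss: 3·δ^3/(1−δ).
No profitable deviation ⇔ 5(1−δ^3) ≤ 3·δ^3, i.e. δ^3 ≥ 5/(5+3) = 5/8.
Hence δ ≥ (5/8)^(1/3) ≈ 0.855.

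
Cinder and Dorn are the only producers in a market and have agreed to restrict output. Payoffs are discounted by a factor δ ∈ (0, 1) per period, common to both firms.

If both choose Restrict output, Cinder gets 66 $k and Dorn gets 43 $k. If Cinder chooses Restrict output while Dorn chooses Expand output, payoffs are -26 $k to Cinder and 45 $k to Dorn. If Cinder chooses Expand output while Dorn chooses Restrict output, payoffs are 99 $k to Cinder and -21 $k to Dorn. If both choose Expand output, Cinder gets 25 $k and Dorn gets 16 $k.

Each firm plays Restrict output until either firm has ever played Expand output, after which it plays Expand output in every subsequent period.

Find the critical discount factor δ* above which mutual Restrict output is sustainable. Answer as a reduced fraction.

Cinder's threshold: (99−66)/(99−25) = 33/74.
Dorn's threshold: (45−43)/(45−16) = 2/29.
33/74 > 2/29, so Cinder binds and δ* = 33/74.

33/74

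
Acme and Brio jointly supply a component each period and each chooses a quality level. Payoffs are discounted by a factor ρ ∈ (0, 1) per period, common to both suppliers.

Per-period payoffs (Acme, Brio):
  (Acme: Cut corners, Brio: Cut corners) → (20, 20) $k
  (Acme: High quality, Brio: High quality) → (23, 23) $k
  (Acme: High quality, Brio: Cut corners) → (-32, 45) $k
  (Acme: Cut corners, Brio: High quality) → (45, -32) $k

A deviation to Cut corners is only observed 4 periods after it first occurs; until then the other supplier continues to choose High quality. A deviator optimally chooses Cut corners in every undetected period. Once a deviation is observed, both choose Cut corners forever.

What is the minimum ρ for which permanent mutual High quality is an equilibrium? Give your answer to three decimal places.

0.969

A deviator earns 45 for 4 periods, then 20 forever; cooperating earns 23 forever. Multiplying the IC by (1−ρ):
23 ≥ 45(1−ρ^4) + 20ρ^4, so 25·ρ^4 ≥ 22 and ρ^4 ≥ 22/25.
ρ ≥ (22/25)^(1/4) ≈ 0.969.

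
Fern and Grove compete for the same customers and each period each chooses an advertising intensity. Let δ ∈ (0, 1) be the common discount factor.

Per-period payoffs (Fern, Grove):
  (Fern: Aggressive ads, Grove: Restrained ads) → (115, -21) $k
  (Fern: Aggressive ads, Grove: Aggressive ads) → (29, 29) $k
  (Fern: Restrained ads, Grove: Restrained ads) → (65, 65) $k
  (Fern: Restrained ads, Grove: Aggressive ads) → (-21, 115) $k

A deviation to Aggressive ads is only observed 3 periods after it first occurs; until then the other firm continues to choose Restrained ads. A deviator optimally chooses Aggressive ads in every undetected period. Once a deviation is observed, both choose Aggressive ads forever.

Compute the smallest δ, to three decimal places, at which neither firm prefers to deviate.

Deviating for the 3 undetected periods gains 115−65 = 50 per period over cooperation, then loses 65−29 = 36 per period forever once punishment starts.
Gain: 50(1 + δ + … + δ^2); loss: 36·δ^3/(1−δ).
No profitable deviation ⇔ 50(1−δ^3) ≤ 36·δ^3, i.e. δ^3 ≥ 50/(50+36) = 25/43.
Hence δ ≥ (25/43)^(1/3) ≈ 0.835.

0.835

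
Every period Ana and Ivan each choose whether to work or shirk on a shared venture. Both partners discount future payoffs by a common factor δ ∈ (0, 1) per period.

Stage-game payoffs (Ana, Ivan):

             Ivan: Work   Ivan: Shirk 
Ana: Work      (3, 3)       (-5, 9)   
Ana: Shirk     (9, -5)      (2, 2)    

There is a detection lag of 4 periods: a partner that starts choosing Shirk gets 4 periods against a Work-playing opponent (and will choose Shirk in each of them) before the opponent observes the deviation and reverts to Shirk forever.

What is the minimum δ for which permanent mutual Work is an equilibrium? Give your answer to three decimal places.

0.962

A deviator earns 9 for 4 periods, then 2 forever; cooperating earns 3 forever. Multiplying the IC by (1−δ):
3 ≥ 9(1−δ^4) + 2δ^4, so 7·δ^4 ≥ 6 and δ^4 ≥ 6/7.
δ ≥ (6/7)^(1/4) ≈ 0.962.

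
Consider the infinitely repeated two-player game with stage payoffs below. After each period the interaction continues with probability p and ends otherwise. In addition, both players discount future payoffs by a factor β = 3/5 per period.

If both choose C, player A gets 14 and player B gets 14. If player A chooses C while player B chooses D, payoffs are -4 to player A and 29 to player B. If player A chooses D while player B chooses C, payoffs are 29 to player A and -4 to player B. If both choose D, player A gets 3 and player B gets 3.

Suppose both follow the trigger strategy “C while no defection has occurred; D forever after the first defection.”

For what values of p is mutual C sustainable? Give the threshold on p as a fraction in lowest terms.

25/26

With continuation probability p and discount β, the effective per-period discount factor is βp.
Grim-trigger IC: βp ≥ (29−14)/(29−3) = 15/26.
So p ≥ (15/26)/(3/5) = 25/26.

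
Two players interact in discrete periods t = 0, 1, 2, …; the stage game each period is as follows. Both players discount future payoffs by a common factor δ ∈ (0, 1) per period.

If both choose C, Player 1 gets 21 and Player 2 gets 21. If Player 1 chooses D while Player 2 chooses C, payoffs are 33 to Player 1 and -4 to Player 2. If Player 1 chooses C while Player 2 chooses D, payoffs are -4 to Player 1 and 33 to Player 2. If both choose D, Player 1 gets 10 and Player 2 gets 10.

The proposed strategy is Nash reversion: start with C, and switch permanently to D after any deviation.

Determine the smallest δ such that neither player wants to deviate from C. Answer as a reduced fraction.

Under grim trigger the critical discount factor is (T−C)/(T−P) with T = 33, C = 21, P = 10.
δ* = (33−21)/(33−10) = 12/23.

12/23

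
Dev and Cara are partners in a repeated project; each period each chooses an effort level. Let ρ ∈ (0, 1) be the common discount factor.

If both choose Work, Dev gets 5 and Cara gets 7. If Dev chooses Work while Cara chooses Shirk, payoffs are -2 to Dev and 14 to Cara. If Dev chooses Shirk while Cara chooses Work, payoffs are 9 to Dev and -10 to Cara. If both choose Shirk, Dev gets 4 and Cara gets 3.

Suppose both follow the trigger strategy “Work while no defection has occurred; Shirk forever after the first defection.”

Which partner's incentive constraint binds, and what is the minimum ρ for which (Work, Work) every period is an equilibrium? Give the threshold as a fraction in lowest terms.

Dev; ρ ≥ 4/5

Dev's threshold: (9−5)/(9−4) = 4/5.
Cara's threshold: (14−7)/(14−3) = 7/11.
4/5 > 7/11, so Dev binds and ρ* = 4/5.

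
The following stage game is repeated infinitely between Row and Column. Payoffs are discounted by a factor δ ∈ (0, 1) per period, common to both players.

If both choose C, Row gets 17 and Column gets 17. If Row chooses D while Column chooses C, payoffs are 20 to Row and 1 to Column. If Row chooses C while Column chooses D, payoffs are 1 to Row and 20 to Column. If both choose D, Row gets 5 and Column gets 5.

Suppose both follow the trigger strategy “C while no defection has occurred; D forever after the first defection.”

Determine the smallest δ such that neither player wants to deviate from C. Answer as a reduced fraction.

One-period gain from deviating is 20 − 17 = 3. The loss is 17 − 5 = 12 in every subsequent period, with present value 12·δ/(1−δ).
Deviation is unprofitable when 12·δ/(1−δ) ≥ 3, i.e. δ/(1−δ) ≥ 1/4.
Equivalently δ ≥ 3/(3+12) = 1/5.

1/5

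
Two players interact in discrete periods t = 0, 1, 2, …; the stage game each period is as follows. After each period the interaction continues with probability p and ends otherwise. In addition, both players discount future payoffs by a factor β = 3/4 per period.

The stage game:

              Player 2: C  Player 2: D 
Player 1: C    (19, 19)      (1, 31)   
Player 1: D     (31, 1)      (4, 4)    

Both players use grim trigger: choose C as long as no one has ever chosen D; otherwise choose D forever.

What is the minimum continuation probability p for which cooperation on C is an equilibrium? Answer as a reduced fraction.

With continuation probability p and discount β, the effective per-period discount factor is βp.
Grim-trigger IC: βp ≥ (31−19)/(31−4) = 4/9.
So p ≥ (4/9)/(3/4) = 16/27.

16/27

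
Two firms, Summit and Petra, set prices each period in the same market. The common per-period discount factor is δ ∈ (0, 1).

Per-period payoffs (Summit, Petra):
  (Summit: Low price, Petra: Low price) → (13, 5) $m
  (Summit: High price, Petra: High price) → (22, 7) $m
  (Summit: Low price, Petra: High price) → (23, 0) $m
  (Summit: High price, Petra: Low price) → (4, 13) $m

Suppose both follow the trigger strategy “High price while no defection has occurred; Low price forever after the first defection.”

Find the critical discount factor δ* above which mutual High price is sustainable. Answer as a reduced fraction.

3/4

Summit: cooperation gives 22 each period; deviation gives 23 once then 13 forever.
  22/(1−δ) ≥ 23 + 13δ/(1−δ) ⇒ δ ≥ 1/10.
Petra: cooperation gives 7 each period; deviation gives 13 once then 5 forever.
  δ ≥ 6/8 = 3/4.
Both must hold, so the binding constraint is Petra's: δ ≥ 3/4.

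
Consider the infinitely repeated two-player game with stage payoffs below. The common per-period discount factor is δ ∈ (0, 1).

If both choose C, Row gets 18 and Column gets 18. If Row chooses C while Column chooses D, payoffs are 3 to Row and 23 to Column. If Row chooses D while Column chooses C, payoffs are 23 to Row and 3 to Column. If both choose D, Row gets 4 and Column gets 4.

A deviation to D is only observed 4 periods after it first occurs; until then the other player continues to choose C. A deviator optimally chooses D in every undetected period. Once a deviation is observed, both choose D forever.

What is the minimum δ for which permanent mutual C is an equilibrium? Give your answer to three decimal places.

0.716

A deviator earns 23 for 4 periods, then 4 forever; cooperating earns 18 forever. Multiplying the IC by (1−δ):
18 ≥ 23(1−δ^4) + 4δ^4, so 19·δ^4 ≥ 5 and δ^4 ≥ 5/19.
δ ≥ (5/19)^(1/4) ≈ 0.716.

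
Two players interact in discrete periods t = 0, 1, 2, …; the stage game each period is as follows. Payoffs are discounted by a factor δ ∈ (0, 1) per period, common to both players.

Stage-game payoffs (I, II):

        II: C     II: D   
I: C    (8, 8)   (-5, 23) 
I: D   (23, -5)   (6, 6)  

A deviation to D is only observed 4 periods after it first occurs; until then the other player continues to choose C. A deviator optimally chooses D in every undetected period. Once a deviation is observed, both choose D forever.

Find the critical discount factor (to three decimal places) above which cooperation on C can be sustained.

The best deviation is to choose D for all 4 undetected periods, earning 23 each, then 6 forever once detected.
Deviation value: 23(1−δ^4)/(1−δ) + 6δ^4/(1−δ); cooperation value: 8/(1−δ).
IC: 8 ≥ 23(1−δ^4) + 6δ^4 = 23 − 17δ^4.
So δ^4 ≥ 15/17, giving δ ≥ (15/17)^(1/4) ≈ 0.969.

0.969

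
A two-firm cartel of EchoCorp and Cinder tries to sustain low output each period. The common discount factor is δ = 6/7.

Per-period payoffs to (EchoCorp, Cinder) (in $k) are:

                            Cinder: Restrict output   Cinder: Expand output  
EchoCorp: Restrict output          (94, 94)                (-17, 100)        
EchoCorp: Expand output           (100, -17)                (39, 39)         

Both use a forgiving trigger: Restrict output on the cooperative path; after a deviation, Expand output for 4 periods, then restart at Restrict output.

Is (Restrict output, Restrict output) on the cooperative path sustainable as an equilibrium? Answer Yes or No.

Yes

Comparing payoff streams over the 5 periods until play realigns: cooperate → 94(1+δ+…+δ^4); deviate → 100 + 39(δ+…+δ^4).
Cooperation is sustained iff (94−39)(δ+…+δ^4) ≥ 100−94.
δ+…+δ^4 = 6/7·(1−(6/7)^4)/(1−6/7) = 2.7613, and (100−94)/(94−39) = 0.1091.
2.7613 ≥ 0.1091, so cooperation is sustainable.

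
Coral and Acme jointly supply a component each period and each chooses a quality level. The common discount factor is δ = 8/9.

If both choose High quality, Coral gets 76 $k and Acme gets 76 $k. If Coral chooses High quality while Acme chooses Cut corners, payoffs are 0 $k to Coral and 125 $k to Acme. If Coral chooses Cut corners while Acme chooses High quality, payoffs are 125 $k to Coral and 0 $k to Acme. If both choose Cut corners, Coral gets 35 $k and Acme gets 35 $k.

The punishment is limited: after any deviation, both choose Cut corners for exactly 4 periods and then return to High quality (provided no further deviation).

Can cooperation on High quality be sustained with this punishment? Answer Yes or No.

Yes

A one-shot deviation gives 125 now, then 35 for 4 periods, then back to 76.
Gain from deviating: (125−76) today; loss: (76−35) in each of the next 4 periods.
No-deviation condition: (76−35)(δ+…+δ^4) ≥ 125−76, i.e. δ+…+δ^4 ≥ 49/41.
At δ = 8/9: δ+…+δ^4 = 3.0056 ≥ 1.1951.
So cooperation is sustainable.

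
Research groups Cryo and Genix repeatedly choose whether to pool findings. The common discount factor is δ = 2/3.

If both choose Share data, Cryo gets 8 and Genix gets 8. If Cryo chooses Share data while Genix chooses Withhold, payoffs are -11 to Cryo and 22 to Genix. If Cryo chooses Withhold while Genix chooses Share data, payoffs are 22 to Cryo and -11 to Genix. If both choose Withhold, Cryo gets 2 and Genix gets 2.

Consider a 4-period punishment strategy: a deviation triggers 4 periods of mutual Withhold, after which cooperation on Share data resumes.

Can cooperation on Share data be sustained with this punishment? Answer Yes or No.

No

Comparing payoff streams over the 5 periods until play realigns: cooperate → 8(1+δ+…+δ^4); deviate → 22 + 2(δ+…+δ^4).
Cooperation is sustained iff (8−2)(δ+…+δ^4) ≥ 22−8.
δ+…+δ^4 = 2/3·(1−(2/3)^4)/(1−2/3) = 1.6049, and (22−8)/(8−2) = 2.3333.
1.6049 < 2.3333, so cooperation is not sustainable.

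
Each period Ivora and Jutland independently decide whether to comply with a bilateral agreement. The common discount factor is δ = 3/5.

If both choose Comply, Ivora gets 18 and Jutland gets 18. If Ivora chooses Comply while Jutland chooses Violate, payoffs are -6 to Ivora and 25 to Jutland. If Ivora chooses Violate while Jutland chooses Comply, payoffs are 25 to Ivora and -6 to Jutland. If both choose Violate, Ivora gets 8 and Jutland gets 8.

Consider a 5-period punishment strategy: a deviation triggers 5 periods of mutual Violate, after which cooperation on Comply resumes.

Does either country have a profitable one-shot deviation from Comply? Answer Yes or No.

No

Comparing payoff streams over the 6 periods until play realigns: cooperate → 18(1+δ+…+δ^5); deviate → 25 + 8(δ+…+δ^5).
Cooperation is sustained iff (18−8)(δ+…+δ^5) ≥ 25−18.
δ+…+δ^5 = 3/5·(1−(3/5)^5)/(1−3/5) = 1.3834, and (25−18)/(18−8) = 0.7000.
1.3834 ≥ 0.7000, so cooperation is sustainable.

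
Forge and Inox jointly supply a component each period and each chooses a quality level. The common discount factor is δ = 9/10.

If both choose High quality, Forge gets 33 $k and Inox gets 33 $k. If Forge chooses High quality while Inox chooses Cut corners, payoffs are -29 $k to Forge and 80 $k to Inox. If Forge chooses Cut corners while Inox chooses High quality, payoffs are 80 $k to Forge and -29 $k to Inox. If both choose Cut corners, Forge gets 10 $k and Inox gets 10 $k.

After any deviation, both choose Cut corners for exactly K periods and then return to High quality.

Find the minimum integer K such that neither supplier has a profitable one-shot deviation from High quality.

3

IC: δ(1−δ^K)/(1−δ) ≥ (80−33)/(33−10) = 47/23.
With δ = 9/10: need 1 − δ^K ≥ 47/23·(1−9/10)/(9/10), i.e. δ^K ≤ 0.7729.
Since (9/10)^2 = 0.8100 and (9/10)^3 = 0.7290, the smallest such K is 3.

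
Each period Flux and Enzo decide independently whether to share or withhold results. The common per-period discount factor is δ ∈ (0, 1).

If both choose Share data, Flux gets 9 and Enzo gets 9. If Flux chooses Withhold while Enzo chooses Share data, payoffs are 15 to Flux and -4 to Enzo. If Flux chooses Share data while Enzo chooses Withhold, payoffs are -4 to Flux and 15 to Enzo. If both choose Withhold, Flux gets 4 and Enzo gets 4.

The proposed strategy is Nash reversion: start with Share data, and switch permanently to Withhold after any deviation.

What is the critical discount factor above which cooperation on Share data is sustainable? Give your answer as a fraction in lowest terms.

Cooperation forever yields 9 each period: 9/(1−δ).
Deviating yields 15 once, then 4 forever: 15 + 4δ/(1−δ).
No profitable deviation requires 9/(1−δ) ≥ 15 + 4δ/(1−δ).
Multiplying by (1−δ): 9 ≥ 15(1−δ) + 4δ = 15 − 11δ.
So 11δ ≥ 6, i.e. δ ≥ 6/11.

6/11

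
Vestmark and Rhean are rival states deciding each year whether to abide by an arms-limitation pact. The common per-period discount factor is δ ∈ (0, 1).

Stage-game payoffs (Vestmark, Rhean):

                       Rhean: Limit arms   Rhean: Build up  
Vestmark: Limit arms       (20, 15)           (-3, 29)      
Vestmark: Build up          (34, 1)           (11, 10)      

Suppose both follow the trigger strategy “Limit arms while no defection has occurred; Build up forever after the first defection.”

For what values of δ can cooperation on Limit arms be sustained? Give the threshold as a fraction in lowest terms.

14/19

Vestmark: cooperation gives 20 each period; deviation gives 34 once then 11 forever.
  20/(1−δ) ≥ 34 + 11δ/(1−δ) ⇒ δ ≥ 14/23.
Rhean: cooperation gives 15 each period; deviation gives 29 once then 10 forever.
  δ ≥ 14/19.
Both must hold, so the binding constraint is Rhean's: δ ≥ 14/19.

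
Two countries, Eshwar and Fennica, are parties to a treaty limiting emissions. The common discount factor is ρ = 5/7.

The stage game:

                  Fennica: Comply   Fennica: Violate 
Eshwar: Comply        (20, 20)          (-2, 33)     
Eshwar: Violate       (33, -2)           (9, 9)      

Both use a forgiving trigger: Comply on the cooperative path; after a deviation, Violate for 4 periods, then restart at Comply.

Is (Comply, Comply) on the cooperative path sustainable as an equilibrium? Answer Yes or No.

Yes

A one-shot deviation gives 33 now, then 9 for 4 periods, then back to 20.
Gain from deviating: (33−20) today; loss: (20−9) in each of the next 4 periods.
No-deviation condition: (20−9)(ρ+…+ρ^4) ≥ 33−20, i.e. ρ+…+ρ^4 ≥ 13/11.
At ρ = 5/7: ρ+…+ρ^4 = 1.8492 ≥ 1.1818.
So cooperation is sustainable.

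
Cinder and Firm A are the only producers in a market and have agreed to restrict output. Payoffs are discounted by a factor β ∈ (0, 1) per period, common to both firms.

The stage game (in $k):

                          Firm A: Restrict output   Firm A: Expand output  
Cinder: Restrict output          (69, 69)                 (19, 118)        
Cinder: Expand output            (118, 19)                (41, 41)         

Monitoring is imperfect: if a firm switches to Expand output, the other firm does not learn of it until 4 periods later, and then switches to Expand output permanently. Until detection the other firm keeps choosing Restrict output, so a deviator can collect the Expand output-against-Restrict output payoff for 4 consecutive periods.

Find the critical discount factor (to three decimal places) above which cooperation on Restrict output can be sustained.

0.893

Deviating for the 4 undetected periods gains 118−69 = 49 per period over cooperation, then loses 69−41 = 28 per period forever once punishment starts.
Gain: 49(1 + β + … + β^3); loss: 28·β^4/(1−β).
No profitable deviation ⇔ 49(1−β^4) ≤ 28·β^4, i.e. β^4 ≥ 49/(49+28) = 7/11.
Hence β ≥ (7/11)^(1/4) ≈ 0.893.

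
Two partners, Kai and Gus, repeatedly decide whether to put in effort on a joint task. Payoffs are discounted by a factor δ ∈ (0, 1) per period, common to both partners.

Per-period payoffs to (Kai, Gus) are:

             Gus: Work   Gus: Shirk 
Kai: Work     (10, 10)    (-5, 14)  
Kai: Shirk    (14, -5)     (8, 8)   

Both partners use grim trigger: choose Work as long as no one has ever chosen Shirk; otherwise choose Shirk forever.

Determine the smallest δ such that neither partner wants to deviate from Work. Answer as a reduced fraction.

Cooperation forever yields 10 each period: 10/(1−δ).
Deviating yields 14 once, then 8 forever: 14 + 8δ/(1−δ).
No profitable deviation requires 10/(1−δ) ≥ 14 + 8δ/(1−δ).
Multiplying by (1−δ): 10 ≥ 14(1−δ) + 8δ = 14 − 6δ.
So 6δ ≥ 4, i.e. δ ≥ 4/6 = 2/3.

2/3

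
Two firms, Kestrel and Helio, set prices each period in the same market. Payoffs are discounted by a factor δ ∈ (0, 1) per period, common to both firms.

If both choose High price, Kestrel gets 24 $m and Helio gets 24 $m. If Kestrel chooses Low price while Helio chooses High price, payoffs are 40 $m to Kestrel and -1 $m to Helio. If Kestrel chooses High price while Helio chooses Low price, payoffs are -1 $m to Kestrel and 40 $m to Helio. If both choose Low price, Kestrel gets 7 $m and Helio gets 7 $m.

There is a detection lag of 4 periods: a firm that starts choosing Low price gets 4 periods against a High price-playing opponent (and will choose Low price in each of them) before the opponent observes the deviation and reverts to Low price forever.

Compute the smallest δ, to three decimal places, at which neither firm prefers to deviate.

The best deviation is to choose Low price for all 4 undetected periods, earning 40 each, then 7 forever once detected.
Deviation value: 40(1−δ^4)/(1−δ) + 7δ^4/(1−δ); cooperation value: 24/(1−δ).
IC: 24 ≥ 40(1−δ^4) + 7δ^4 = 40 − 33δ^4.
So δ^4 ≥ 16/33, giving δ ≥ (16/33)^(1/4) ≈ 0.834.

0.834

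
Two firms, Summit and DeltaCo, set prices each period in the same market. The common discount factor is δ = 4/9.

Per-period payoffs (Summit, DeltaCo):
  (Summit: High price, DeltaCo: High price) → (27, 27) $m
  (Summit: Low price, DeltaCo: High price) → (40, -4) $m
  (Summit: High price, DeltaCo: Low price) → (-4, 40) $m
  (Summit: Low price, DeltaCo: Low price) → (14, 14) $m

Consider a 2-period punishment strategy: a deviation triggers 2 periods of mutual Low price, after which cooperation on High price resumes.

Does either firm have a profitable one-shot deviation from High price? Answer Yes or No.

Yes

Comparing payoff streams over the 3 periods until play realigns: cooperate → 27(1+δ+…+δ^2); deviate → 40 + 14(δ+…+δ^2).
Cooperation is sustained iff (27−14)(δ+…+δ^2) ≥ 40−27.
δ+…+δ^2 = 4/9·(1−(4/9)^2)/(1−4/9) = 0.6420, and (40−27)/(27−14) = 1.0000.
0.6420 < 1.0000, so cooperation is not sustainable.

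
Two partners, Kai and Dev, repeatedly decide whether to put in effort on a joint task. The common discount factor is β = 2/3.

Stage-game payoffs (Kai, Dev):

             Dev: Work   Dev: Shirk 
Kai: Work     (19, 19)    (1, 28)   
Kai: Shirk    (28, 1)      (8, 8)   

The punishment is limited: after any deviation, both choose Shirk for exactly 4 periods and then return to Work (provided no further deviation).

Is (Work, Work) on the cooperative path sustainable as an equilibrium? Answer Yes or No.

Comparing payoff streams over the 5 periods until play realigns: cooperate → 19(1+β+…+β^4); deviate → 28 + 8(β+…+β^4).
Cooperation is sustained iff (19−8)(β+…+β^4) ≥ 28−19.
β+…+β^4 = 2/3·(1−(2/3)^4)/(1−2/3) = 1.6049, and (28−19)/(19−8) = 0.8182.
1.6049 ≥ 0.8182, so cooperation is sustainable.

Yes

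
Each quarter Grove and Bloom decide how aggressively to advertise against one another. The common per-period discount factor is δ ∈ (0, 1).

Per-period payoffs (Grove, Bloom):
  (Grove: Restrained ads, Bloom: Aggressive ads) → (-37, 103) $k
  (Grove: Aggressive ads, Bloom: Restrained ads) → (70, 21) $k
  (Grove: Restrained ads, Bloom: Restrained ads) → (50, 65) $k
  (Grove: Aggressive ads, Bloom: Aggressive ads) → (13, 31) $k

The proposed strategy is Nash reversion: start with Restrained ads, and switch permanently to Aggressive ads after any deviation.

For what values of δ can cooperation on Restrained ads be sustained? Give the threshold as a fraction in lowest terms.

Grove's threshold: (70−50)/(70−13) = 20/57.
Bloom's threshold: (103−65)/(103−31) = 19/36.
20/57 < 19/36, so Bloom binds and δ* = 19/36.

19/36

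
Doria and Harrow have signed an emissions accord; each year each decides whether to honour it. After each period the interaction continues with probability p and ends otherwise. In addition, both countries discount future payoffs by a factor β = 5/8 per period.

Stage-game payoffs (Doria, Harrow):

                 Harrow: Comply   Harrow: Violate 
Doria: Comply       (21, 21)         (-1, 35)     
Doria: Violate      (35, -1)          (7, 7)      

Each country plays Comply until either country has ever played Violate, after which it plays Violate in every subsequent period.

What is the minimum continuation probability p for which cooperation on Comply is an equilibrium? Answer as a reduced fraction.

4/5

With continuation probability p and discount β, the effective per-period discount factor is βp.
Grim-trigger IC: βp ≥ (35−21)/(35−7) = 1/2.
So p ≥ (1/2)/(5/8) = 4/5.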